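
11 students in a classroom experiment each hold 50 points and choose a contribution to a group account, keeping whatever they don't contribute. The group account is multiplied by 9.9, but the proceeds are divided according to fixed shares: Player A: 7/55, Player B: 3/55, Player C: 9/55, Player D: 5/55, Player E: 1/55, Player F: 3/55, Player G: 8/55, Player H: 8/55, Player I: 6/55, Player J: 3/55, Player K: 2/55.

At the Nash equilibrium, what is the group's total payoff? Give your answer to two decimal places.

2775.00 points

Each unit j contributes comes back to j as 9.9 × (j's share), so j prefers to contribute only if that share exceeds 1/9.9 = 0.1010; otherwise keeping the unit dominates.
The shares above 0.1010 belong to Player A, Player C, Player G, Player H and Player I, contributing 50 each; the remaining 6 contribute 0. Total contributed: 250.
The group account pays out 9.9 × 250 = 2475.00 in total (split across the unequal shares, but the aggregate is all that matters for the group sum).
The 6 free-riders keep 50 each, adding 300. Group total = 300 + 2475.00 = 2775.00.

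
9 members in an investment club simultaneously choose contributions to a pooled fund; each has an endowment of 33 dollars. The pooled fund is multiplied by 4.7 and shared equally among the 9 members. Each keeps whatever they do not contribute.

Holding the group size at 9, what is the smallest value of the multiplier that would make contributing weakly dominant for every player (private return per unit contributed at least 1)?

A contributed unit returns (multiplier)/9 to its contributor.
This reaches 1 exactly when the multiplier is 9.

9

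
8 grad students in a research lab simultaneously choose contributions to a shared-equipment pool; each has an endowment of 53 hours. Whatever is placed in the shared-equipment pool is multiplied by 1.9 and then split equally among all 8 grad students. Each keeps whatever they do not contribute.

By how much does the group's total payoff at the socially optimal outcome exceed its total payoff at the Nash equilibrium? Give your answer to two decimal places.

381.60 hours

Each contributed unit returns 1.9/8 = 0.2375 to its contributor — below 1 — so contributing 0 is dominant for every player. At the Nash equilibrium everyone keeps their 53, and the group total is 8 × 53 = 424.
Each contributed unit returns 1.900 to the group as a whole (0.2375 to each of 8 players), which exceeds 1, so the social optimum is full contribution: group total = 1.900 × 424 = 805.60.
Efficiency loss = 805.60 − 424 = 381.60.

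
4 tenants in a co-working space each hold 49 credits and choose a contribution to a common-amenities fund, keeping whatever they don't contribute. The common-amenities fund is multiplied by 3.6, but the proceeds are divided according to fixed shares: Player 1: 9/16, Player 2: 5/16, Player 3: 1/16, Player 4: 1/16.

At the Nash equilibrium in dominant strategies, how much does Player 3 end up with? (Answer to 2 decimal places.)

For player j, contributing a unit is worthwhile iff 3.6 × (j's share) ≥ 1, i.e. iff j's share is at least 0.2778.
Player 1 and Player 2 are above the threshold, contributing 49 each; the remaining 2 contribute 0. Total contributed: 98.
Player 3 keeps 49 and receives 3.6 × 98 × 1/16 = 22.05 from the common-amenities fund, for a payoff of 71.05.

71.05 credits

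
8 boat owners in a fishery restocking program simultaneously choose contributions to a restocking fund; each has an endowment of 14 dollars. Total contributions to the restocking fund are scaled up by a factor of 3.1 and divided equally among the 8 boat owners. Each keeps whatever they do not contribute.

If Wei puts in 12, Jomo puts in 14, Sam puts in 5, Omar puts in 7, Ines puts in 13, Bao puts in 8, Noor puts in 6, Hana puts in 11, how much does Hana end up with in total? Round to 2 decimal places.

Total contributed: 12 + 14 + 5 + 7 + 13 + 8 + 6 + 11 = 76.
Each receives 3.1 × 76 / 8 = 29.45 from the restocking fund.
Hana keeps 14 − 11 = 3, so Hana's payoff is 3 + 29.45 = 32.45.

32.45 dollars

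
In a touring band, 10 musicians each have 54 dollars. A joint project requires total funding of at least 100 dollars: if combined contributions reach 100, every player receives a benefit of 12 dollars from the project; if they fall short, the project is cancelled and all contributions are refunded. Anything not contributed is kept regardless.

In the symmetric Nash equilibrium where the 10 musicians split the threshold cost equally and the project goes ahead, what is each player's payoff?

56 dollars

Equal share of the threshold: 100/10 = 10.
At this profile no one gains by cutting their contribution: any cut drops the total below 100, the project is cancelled, contributions are refunded, and the deviator ends with 54, which is less than 54 − 10 + 12 = 56. Contributing more than 10 just wastes the excess. So contributing exactly 10 is a best response.
Each player's payoff: 54 − 10 + 12 = 56.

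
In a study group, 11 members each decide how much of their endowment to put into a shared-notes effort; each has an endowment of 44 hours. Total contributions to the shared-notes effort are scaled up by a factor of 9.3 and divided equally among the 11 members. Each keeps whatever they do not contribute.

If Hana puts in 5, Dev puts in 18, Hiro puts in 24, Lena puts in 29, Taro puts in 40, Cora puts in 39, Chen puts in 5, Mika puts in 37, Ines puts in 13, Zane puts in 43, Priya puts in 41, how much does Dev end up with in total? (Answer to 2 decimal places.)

274.56 hours

Total contributed: 5 + 18 + 24 + 29 + 40 + 39 + 5 + 37 + 13 + 43 + 41 = 294.
Each receives 9.3 × 294 / 11 = 248.56 from the shared-notes effort.
Dev keeps 44 − 18 = 26, so Dev's payoff is 26 + 248.56 = 274.56.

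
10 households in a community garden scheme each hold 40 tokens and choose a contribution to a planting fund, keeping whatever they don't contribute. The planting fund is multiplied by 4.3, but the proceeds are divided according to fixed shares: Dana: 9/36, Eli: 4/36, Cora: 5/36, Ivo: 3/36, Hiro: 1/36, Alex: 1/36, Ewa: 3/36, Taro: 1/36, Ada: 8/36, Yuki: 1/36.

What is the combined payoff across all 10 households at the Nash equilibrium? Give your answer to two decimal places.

532.00 tokens

Each unit j contributes comes back to j as 4.3 × (j's share), so j prefers to contribute only if that share exceeds 1/4.3 = 0.2326; otherwise keeping the unit dominates.
The only share above 0.2326 is Dana's 9/36, contributing 40; the remaining 9 contribute 0. Total contributed: 40.
The planting fund pays out 4.3 × 40 = 172.00 in total (split across the unequal shares, but the aggregate is all that matters for the group sum).
The 9 free-riders keep 40 each, adding 360. Group total = 360 + 172.00 = 532.00.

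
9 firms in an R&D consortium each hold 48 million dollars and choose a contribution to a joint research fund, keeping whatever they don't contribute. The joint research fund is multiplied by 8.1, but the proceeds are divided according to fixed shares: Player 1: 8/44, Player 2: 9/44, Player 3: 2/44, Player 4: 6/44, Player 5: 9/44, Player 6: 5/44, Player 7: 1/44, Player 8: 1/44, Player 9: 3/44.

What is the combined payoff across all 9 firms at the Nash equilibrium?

For player j, contributing a unit is worthwhile iff 8.1 × (j's share) ≥ 1, i.e. iff j's share is at least 0.1235.
Player 1, Player 2, Player 4 and Player 5 clear that bar, contributing 48 each; the remaining 5 contribute 0. Total contributed: 192.
The joint research fund pays out 8.1 × 192 = 1555.20 in total (split across the unequal shares, but the aggregate is all that matters for the group sum).
The 5 free-riders keep 48 each, adding 240. Group total = 240 + 1555.20 = 1795.20.

1795.20 million dollars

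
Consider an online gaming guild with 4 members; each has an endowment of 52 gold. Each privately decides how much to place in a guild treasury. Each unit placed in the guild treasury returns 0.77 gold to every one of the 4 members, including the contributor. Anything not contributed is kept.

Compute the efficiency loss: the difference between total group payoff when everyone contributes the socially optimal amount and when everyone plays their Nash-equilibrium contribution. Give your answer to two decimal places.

432.64 gold

The private return per contributed unit is 0.77 < 1, so contributing 0 is dominant for every player. At the Nash equilibrium everyone keeps their 52, and the group total is 4 × 52 = 208.
Each contributed unit returns 3.080 to the group as a whole (0.77 to each of 4 players), which exceeds 1, so the social optimum is full contribution: group total = 3.080 × 208 = 640.64.
Efficiency loss = 640.64 − 208 = 432.64.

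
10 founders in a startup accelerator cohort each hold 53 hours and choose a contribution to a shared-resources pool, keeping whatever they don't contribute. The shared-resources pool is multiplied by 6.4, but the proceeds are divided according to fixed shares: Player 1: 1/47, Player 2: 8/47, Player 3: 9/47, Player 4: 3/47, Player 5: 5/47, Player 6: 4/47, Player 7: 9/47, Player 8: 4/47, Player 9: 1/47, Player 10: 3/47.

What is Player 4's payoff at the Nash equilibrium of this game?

For player j, contributing a unit is worthwhile iff 6.4 × (j's share) ≥ 1, i.e. iff j's share is at least 0.1563.
The shares above 0.1563 belong to Player 2, Player 3 and Player 7, contributing 53 each; the remaining 7 contribute 0. Total contributed: 159.
Player 4 keeps 53 and receives 6.4 × 159 × 3/47 = 64.95 from the shared-resources pool, for a payoff of 117.95.

117.95 hours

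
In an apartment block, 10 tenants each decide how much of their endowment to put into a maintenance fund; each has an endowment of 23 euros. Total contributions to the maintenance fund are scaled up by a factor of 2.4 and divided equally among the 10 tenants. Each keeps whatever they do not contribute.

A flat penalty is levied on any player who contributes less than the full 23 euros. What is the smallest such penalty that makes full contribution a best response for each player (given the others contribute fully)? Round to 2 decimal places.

17.48 euros

Given the others contribute fully, the best deviation is to contribute 0 (any partial contribution still incurs the fine and gives up units whose private return 0.2400 is below 1).
Deviating from 23 to 0 saves 23 euros but forfeits the deviator's share of the drop in the maintenance fund: 2.4/10 × 23 = 5.52.
So the deviation gain is 23 − 5.52 = 17.48, and the fine must be at least 17.48 euros to wipe it out.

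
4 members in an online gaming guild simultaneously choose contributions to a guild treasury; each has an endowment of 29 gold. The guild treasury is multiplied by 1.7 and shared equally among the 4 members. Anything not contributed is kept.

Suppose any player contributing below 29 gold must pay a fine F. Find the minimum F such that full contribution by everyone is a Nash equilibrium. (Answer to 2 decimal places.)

Given the others contribute fully, the best deviation is to contribute 0 (any partial contribution still incurs the fine and gives up units whose private return 0.4250 is below 1).
Deviating from 29 to 0 saves 29 gold but forfeits the deviator's share of the drop in the guild treasury: 1.7/4 × 29 = 12.32.
So the deviation gain is 29 − 12.32 = 16.68, and the fine must be at least 16.68 gold to wipe it out.

16.68 gold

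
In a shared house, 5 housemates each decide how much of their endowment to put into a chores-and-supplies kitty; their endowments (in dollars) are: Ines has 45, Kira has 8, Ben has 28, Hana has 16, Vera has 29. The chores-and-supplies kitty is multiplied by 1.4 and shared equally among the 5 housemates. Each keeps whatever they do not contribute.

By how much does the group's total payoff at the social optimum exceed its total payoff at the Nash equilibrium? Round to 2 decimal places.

The private return per contributed unit is 1.4/5 = 0.2800 < 1 for every player regardless of endowment, so the Nash equilibrium is zero contribution and the group total is Σ E_j = 45 + 8 + 28 + 16 + 29 = 126.
Each contributed unit returns 1.400 to the group, so the social optimum is full contribution by everyone: group total = 1.400 × 126 = 176.40.
Efficiency loss = (1.400 − 1) × 126 = 50.40.

50.40 dollars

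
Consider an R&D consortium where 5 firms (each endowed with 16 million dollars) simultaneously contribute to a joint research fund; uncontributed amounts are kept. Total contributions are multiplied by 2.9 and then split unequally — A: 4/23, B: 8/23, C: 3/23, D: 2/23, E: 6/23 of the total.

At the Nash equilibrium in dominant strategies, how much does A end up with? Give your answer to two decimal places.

24.07 million dollars

For player j, contributing a unit is worthwhile iff 2.9 × (j's share) ≥ 1, i.e. iff j's share is at least 0.3448.
B alone (share 8/23) is above the threshold, contributing 16; the remaining 4 contribute 0. Total contributed: 16.
A keeps 16 and receives 2.9 × 16 × 4/23 = 8.07 from the joint research fund, for a payoff of 24.07.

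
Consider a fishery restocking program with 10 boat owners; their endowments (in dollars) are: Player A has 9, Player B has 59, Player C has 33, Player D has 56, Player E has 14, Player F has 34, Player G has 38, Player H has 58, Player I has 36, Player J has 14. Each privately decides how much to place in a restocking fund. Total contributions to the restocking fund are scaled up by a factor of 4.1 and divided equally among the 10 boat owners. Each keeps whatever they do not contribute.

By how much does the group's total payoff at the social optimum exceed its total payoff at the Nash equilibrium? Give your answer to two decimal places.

1088.10 dollars

The private return per contributed unit is 4.1/10 = 0.4100 < 1 for every player regardless of endowment, so the Nash equilibrium is zero contribution and the group total is Σ E_j = 9 + 59 + 33 + 56 + 14 + 34 + 38 + 58 + 36 + 14 = 351.
Each contributed unit returns 4.100 to the group, so the social optimum is full contribution by everyone: group total = 4.100 × 351 = 1439.10.
Efficiency loss = (4.100 − 1) × 351 = 1088.10.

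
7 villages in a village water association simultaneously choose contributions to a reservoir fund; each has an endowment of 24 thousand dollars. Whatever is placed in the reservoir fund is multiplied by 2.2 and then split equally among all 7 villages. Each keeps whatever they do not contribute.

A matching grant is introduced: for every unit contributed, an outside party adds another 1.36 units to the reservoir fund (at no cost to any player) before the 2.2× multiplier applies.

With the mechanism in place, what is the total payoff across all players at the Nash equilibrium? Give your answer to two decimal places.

The effective private return is 2.2 × 2.36 / 7 = 0.7417, which is still under 1, so the mechanism doesn't change anyone's dominant strategy: zero contribution.
At the Nash equilibrium no one contributes; group total payoff = 7 × 24 = 168.

168.00 thousand dollars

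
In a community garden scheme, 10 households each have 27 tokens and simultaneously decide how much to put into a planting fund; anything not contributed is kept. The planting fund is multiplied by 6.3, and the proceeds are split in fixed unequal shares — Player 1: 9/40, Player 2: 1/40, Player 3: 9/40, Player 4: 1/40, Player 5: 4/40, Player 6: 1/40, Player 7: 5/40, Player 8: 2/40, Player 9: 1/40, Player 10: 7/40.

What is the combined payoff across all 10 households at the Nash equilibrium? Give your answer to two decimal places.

A player with share s gets back 6.3·s per unit contributed, so full contribution is dominant for anyone with s > 1/6.3 = 0.1587 and zero contribution is dominant for anyone below.
The shares above 0.1587 belong to Player 1, Player 3 and Player 10, contributing 27 each; the remaining 7 contribute 0. Total contributed: 81.
The planting fund pays out 6.3 × 81 = 510.30 in total (split across the unequal shares, but the aggregate is all that matters for the group sum).
The 7 free-riders keep 27 each, adding 189. Group total = 189 + 510.30 = 699.30.

699.30 tokens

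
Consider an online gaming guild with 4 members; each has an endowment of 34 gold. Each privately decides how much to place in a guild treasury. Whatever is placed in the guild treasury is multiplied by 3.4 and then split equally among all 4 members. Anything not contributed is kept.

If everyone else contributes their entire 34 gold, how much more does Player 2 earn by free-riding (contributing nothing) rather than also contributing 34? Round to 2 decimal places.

Switching from a contribution of 34 to 0 lets Player 2 keep an extra 34 gold, but lowers the guild treasury by 34, which costs Player 2 their own share of that drop: 3.4/4 × 34 = 28.90.
Net gain = 34 − 28.90 = 5.10. The private return per contributed unit (0.8500) is below 1, so free-riding is indeed the best response regardless of what the others do.

5.10 gold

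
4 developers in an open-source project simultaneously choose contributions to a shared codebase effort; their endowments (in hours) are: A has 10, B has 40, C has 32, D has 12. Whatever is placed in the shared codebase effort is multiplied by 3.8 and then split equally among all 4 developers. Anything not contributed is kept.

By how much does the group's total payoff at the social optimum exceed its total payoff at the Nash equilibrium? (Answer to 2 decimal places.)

The private return per contributed unit is 3.8/4 = 0.9500 < 1 for every player regardless of endowment, so the Nash equilibrium is zero contribution and the group total is Σ E_j = 10 + 40 + 32 + 12 = 94.
Each contributed unit returns 3.800 to the group, so the social optimum is full contribution by everyone: group total = 3.800 × 94 = 357.20.
Efficiency loss = (3.800 − 1) × 94 = 263.20.

263.20 hours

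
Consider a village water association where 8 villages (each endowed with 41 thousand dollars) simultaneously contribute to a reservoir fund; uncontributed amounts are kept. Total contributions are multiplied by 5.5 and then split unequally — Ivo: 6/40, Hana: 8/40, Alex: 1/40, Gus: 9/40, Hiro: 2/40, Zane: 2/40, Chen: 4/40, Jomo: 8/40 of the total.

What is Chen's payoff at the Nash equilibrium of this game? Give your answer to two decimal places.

Player j's private return per contributed unit is 5.5 × (j's share). Contributing is weakly dominant for j when that share is at least 1/5.5 = 0.1818, and contributing 0 is dominant otherwise.
Hana, Gus and Jomo are above the threshold, contributing 41 each; the remaining 5 contribute 0. Total contributed: 123.
Chen keeps 41 and receives 5.5 × 123 × 4/40 = 67.65 from the reservoir fund, for a payoff of 108.65.

108.65 thousand dollars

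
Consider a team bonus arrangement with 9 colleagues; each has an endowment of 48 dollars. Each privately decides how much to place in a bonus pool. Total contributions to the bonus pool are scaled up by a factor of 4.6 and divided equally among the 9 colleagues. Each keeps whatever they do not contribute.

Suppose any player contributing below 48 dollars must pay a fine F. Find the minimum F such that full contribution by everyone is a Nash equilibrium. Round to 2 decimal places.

23.47 dollars

Given the others contribute fully, the best deviation is to contribute 0 (any partial contribution still incurs the fine and gives up units whose private return 0.5111 is below 1).
Deviating from 48 to 0 saves 48 dollars but forfeits the deviator's share of the drop in the bonus pool: 4.6/9 × 48 = 24.53.
So the deviation gain is 48 − 24.53 = 23.47, and the fine must be at least 23.47 dollars to wipe it out.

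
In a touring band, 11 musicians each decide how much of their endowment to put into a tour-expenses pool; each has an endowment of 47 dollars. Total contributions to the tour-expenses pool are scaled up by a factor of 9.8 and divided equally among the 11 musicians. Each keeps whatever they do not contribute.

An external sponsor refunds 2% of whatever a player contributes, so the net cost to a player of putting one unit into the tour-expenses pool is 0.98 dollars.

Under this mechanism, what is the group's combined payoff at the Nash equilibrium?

517.00 dollars

Even with the mechanism, each unit contributed returns only (9.8/11) / 0.98 = 0.9091 per unit of net cost, so contributing nothing is still dominant.
Everyone keeps their endowment and the group total is 11 × 47 = 517.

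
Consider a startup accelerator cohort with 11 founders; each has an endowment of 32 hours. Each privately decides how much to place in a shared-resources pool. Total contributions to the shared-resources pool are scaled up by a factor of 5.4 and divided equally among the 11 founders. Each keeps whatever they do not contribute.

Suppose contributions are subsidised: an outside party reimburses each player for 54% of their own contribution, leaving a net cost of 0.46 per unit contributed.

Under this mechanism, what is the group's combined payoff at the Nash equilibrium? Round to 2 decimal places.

2090.88 hours

Under the mechanism each unit contributed yields (5.4/11) / 0.46 = 1.0672 back to its contributor per unit of net cost, which exceeds 1, making full contribution the dominant choice for everyone.
So the Nash equilibrium is full contribution by all 11; the group earns 11 × (32 × 0.54 + 5.4 × 32) = 2090.88.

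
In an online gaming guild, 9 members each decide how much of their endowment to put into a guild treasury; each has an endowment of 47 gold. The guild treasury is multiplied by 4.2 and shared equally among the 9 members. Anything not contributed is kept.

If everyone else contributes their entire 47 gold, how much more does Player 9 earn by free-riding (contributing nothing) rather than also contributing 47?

Switching from a contribution of 47 to 0 lets Player 9 keep an extra 47 gold, but lowers the guild treasury by 47, which costs Player 9 their own share of that drop: 4.2/9 × 47 = 21.93.
Net gain = 47 − 21.93 = 25.07. The private return per contributed unit (0.4667) is below 1, so free-riding is indeed the best response regardless of what the others do.

25.07 gold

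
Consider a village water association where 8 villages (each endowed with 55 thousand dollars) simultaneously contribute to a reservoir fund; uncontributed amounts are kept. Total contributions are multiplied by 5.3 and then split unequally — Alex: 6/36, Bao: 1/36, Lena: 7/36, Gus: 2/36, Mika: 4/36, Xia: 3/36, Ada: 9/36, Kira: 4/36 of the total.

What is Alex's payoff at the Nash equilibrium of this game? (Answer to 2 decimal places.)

152.17 thousand dollars

For player j, contributing a unit is worthwhile iff 5.3 × (j's share) ≥ 1, i.e. iff j's share is at least 0.1887.
Lena and Ada are above the threshold, contributing 55 each; the remaining 6 contribute 0. Total contributed: 110.
Alex keeps 55 and receives 5.3 × 110 × 6/36 = 97.17 from the reservoir fund, for a payoff of 152.17.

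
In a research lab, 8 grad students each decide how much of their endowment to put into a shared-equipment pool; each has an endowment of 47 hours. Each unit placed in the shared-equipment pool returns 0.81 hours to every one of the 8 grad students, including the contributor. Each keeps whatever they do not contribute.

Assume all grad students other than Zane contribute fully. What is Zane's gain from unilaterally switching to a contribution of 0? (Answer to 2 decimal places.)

8.93 hours

Switching from a contribution of 47 to 0 lets Zane keep an extra 47 hours, but lowers the shared-equipment pool by 47, which costs Zane their own share of that drop: 0.81 × 47 = 38.07.
Net gain = 47 − 38.07 = 8.93. The private return per contributed unit (0.81) is below 1, so free-riding is indeed the best response regardless of what the others do.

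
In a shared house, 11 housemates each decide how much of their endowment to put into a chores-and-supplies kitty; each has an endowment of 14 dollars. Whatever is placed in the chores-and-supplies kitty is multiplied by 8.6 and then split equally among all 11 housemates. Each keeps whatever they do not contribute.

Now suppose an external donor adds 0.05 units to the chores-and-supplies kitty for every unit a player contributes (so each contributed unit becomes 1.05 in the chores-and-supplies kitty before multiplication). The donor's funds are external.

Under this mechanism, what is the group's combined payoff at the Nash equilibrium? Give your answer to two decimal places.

154.00 dollars

Even with the mechanism, each unit contributed returns only 8.6 × 1.05 / 11 = 0.8209 per unit of net cost, so contributing nothing is still dominant.
Everyone keeps their endowment and the group total is 11 × 14 = 154.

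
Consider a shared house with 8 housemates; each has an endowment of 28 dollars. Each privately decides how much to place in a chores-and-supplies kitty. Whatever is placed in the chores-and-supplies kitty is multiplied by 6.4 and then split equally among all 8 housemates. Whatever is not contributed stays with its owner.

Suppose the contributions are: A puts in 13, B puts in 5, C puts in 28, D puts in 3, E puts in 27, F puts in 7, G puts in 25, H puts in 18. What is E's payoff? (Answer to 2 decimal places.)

101.80 dollars

Total contributed: 13 + 5 + 28 + 3 + 27 + 7 + 25 + 18 = 126.
Each receives 6.4 × 126 / 8 = 100.80 from the chores-and-supplies kitty.
E keeps 28 − 27 = 1, so E's payoff is 1 + 100.80 = 101.80.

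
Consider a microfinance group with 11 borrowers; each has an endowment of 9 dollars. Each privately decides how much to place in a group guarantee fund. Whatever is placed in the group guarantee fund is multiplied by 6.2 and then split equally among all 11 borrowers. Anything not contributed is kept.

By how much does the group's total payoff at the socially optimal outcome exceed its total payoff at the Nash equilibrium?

514.80 dollars

Each contributed unit returns 6.2/11 = 0.5636 to its contributor — below 1 — so contributing 0 is dominant for every player. At the Nash equilibrium everyone keeps their 9, and the group total is 11 × 9 = 99.
Each contributed unit returns 6.200 to the group as a whole (0.5636 to each of 11 players), which exceeds 1, so the social optimum is full contribution: group total = 6.200 × 99 = 613.80.
Efficiency loss = 613.80 − 99 = 514.80.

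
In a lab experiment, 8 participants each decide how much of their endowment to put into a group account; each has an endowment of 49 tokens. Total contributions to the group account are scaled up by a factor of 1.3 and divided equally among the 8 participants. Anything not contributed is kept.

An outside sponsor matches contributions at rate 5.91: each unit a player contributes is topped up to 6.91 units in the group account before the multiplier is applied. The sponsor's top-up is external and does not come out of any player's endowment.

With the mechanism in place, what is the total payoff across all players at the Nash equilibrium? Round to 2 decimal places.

3521.34 tokens

With the mechanism, a contributed unit returns 1.3 × 6.91 / 8 = 1.1229 per unit of net cost to the contributor — now above 1 — so contributing fully is weakly dominant for every player.
At the Nash equilibrium everyone contributes 49. Group total payoff = 1.3 × 6.91 × 392 = 3521.34.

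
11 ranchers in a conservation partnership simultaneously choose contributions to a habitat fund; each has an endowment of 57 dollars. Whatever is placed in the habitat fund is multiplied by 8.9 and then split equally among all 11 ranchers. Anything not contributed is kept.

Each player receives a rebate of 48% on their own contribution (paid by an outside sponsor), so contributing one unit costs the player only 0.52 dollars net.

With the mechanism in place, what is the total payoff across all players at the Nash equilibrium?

The effective private return per unit is now (8.9/11) / 0.52 = 1.5559 > 1, so every player's dominant strategy flips to full contribution.
So the Nash equilibrium is full contribution by all 11; the group earns 11 × (57 × 0.48 + 8.9 × 57) = 5881.26.

5881.26 dollars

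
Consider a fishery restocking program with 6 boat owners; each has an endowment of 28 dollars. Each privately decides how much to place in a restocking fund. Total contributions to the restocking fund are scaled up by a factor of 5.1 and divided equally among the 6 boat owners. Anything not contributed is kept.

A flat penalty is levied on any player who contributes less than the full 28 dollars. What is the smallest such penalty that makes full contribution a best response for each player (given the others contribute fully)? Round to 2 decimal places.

4.20 dollars

Given the others contribute fully, the best deviation is to contribute 0 (any partial contribution still incurs the fine and gives up units whose private return 0.8500 is below 1).
Deviating from 28 to 0 saves 28 dollars but forfeits the deviator's share of the drop in the restocking fund: 5.1/6 × 28 = 23.80.
So the deviation gain is 28 − 23.80 = 4.20, and the fine must be at least 4.20 dollars to wipe it out.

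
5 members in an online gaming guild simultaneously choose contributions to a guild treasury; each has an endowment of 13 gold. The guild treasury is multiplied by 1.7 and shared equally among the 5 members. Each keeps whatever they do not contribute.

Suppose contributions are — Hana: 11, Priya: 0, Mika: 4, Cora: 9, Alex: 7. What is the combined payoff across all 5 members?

86.70 gold

Total contributed: 11 + 0 + 4 + 9 + 7 = 31; total kept: 5 × 13 − 31 = 34.
The guild treasury pays out 1.7 × 31 = 52.70 in aggregate.
Group total = 34 + 52.70 = 86.70.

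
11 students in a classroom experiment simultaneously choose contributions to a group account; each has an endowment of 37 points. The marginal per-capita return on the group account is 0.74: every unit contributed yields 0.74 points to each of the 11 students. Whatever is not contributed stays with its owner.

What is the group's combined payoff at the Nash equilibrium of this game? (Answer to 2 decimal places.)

The private return per contributed unit is 0.74 < 1, so contributing 0 is dominant for every player. At the Nash equilibrium everyone keeps their 37, and the group total is 11 × 37 = 407.

407.00 points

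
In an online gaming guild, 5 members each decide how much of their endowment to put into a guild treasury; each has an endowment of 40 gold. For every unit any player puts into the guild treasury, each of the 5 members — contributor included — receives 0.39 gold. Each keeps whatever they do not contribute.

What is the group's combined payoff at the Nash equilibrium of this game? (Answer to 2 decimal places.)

200.00 gold

The private return per contributed unit is 0.39 < 1, so contributing 0 is dominant for every player. At the Nash equilibrium everyone keeps their 40, and the group total is 5 × 40 = 200.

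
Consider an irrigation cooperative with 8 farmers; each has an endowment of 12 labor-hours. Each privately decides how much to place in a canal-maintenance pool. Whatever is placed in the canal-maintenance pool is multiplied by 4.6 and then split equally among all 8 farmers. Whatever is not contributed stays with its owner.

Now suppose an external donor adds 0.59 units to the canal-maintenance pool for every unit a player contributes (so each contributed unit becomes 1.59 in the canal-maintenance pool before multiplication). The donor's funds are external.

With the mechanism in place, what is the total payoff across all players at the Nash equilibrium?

96.00 labor-hours

Even with the mechanism, each unit contributed returns only 4.6 × 1.59 / 8 = 0.9143 per unit of net cost, so contributing nothing is still dominant.
At the Nash equilibrium no one contributes; group total payoff = 8 × 12 = 96.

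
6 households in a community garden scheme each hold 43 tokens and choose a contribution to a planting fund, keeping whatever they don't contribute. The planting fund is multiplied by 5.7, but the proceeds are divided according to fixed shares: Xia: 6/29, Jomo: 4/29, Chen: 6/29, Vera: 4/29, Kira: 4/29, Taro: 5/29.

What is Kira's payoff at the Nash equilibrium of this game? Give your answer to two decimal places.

110.61 tokens

For player j, contributing a unit is worthwhile iff 5.7 × (j's share) ≥ 1, i.e. iff j's share is at least 0.1754.
Xia and Chen clear that bar, contributing 43 each; the remaining 4 contribute 0. Total contributed: 86.
Kira keeps 43 and receives 5.7 × 86 × 4/29 = 67.61 from the planting fund, for a payoff of 110.61.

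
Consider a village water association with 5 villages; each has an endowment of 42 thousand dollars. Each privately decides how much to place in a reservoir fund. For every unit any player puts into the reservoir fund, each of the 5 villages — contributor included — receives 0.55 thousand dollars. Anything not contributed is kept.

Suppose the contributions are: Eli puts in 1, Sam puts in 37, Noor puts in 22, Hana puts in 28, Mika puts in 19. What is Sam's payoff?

63.85 thousand dollars

Total contributed: 1 + 37 + 22 + 28 + 19 = 107.
Each receives 0.55 × 107 = 58.85 from the reservoir fund.
Sam keeps 42 − 37 = 5, so Sam's payoff is 5 + 58.85 = 63.85.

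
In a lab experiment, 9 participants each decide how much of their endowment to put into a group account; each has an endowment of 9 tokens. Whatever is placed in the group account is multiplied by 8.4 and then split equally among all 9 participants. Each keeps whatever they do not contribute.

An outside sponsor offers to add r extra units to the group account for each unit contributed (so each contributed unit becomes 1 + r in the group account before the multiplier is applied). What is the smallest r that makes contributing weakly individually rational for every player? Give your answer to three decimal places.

0.071

With matching at rate r, one contributed unit becomes (1 + r) in the group account and returns 8.4 × (1 + r) / 9 to the contributor.
Setting this equal to 1: 1 + r = 9/8.4 = 1.0714.
So the minimum matching rate is r = 1.0714 − 1 = 0.071.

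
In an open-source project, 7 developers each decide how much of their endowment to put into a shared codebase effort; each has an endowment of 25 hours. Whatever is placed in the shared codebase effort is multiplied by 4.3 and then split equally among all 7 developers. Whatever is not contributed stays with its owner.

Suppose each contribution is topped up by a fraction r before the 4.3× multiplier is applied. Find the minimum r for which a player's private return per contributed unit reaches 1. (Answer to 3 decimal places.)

With matching at rate r, one contributed unit becomes (1 + r) in the shared codebase effort and returns 4.3 × (1 + r) / 7 to the contributor.
Setting this equal to 1: 1 + r = 7/4.3 = 1.6279.
So the minimum matching rate is r = 1.6279 − 1 = 0.628.

0.628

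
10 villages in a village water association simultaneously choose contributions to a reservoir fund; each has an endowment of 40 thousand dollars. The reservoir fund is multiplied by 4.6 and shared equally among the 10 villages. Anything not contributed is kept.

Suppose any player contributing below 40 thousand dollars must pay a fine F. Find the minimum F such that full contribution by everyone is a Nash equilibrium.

Given the others contribute fully, the best deviation is to contribute 0 (any partial contribution still incurs the fine and gives up units whose private return 0.4600 is below 1).
Deviating from 40 to 0 saves 40 thousand dollars but forfeits the deviator's share of the drop in the reservoir fund: 4.6/10 × 40 = 18.40.
So the deviation gain is 40 − 18.40 = 21.60, and the fine must be at least 21.60 thousand dollars to wipe it out.

21.60 thousand dollars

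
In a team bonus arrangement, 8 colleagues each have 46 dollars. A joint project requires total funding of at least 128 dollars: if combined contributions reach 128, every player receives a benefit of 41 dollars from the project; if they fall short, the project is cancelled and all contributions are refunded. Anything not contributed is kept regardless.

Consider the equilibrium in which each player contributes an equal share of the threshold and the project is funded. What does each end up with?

71 dollars

Equal share of the threshold: 128/8 = 16.
At this profile no one gains by cutting their contribution: any cut drops the total below 128, the project is cancelled, contributions are refunded, and the deviator ends with 46, which is less than 46 − 16 + 41 = 71. Contributing more than 16 just wastes the excess. So contributing exactly 16 is a best response.
Each player's payoff: 46 − 16 + 41 = 71.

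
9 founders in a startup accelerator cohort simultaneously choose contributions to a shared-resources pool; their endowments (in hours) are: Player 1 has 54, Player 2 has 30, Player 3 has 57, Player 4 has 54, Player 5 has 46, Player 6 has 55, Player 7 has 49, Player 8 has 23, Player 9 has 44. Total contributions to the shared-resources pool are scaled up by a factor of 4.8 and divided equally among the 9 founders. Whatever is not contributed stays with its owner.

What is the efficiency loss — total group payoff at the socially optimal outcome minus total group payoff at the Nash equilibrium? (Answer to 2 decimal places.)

1565.60 hours

The private return per contributed unit is 4.8/9 = 0.5333 < 1 for every player regardless of endowment, so the Nash equilibrium is zero contribution and the group total is Σ E_j = 54 + 30 + 57 + 54 + 46 + 55 + 49 + 23 + 44 = 412.
Each contributed unit returns 4.800 to the group, so the social optimum is full contribution by everyone: group total = 4.800 × 412 = 1977.60.
Efficiency loss = (4.800 − 1) × 412 = 1565.60.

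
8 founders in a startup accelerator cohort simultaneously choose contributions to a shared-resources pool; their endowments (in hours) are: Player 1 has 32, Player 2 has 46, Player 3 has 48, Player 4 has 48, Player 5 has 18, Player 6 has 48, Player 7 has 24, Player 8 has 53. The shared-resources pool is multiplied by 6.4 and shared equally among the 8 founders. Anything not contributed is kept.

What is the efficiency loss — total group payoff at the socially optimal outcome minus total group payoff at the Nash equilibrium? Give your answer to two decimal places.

The private return per contributed unit is 6.4/8 = 0.8000 < 1 for every player regardless of endowment, so the Nash equilibrium is zero contribution and the group total is Σ E_j = 32 + 46 + 48 + 48 + 18 + 48 + 24 + 53 = 317.
Each contributed unit returns 6.400 to the group, so the social optimum is full contribution by everyone: group total = 6.400 × 317 = 2028.80.
Efficiency loss = (6.400 − 1) × 317 = 1711.80.

1711.80 hours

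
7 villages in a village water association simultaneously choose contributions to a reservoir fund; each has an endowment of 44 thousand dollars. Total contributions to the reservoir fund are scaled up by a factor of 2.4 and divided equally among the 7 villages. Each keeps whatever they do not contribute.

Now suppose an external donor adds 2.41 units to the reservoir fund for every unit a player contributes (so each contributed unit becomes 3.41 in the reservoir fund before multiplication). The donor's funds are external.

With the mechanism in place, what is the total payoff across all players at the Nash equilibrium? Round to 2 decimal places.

2520.67 thousand dollars

Under the mechanism each unit contributed yields 2.4 × 3.41 / 7 = 1.1691 back to its contributor per unit of net cost, which exceeds 1, making full contribution the dominant choice for everyone.
At the Nash equilibrium everyone contributes 44. Group total payoff = 2.4 × 3.41 × 308 = 2520.67.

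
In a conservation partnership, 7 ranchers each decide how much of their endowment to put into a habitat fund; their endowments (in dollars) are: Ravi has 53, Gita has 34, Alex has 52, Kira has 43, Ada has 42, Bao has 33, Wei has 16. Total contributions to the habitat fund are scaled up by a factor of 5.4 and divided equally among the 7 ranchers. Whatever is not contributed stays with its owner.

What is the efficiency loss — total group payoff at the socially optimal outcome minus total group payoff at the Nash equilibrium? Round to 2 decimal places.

The private return per contributed unit is 5.4/7 = 0.7714 < 1 for every player regardless of endowment, so the Nash equilibrium is zero contribution and the group total is Σ E_j = 53 + 34 + 52 + 43 + 42 + 33 + 16 = 273.
Each contributed unit returns 5.400 to the group, so the social optimum is full contribution by everyone: group total = 5.400 × 273 = 1474.20.
Efficiency loss = (5.400 − 1) × 273 = 1201.20.

1201.20 dollars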